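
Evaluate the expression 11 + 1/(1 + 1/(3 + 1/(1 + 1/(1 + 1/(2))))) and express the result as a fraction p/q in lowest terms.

271/23

a_0 = 11: 11/1
a_1 = 1: 12/1
a_2 = 3: 47/4
a_3 = 1: 59/5
a_4 = 1: 106/9
a_5 = 2: 271/23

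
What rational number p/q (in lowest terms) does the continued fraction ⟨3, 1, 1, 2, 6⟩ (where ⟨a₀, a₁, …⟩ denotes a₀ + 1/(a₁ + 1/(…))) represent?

115/32

Start with 6.
2 + 1/(6/1) = 2 + 1/6 = 13/6
1 + 1/(13/6) = 1 + 6/13 = 19/13
1 + 1/(19/13) = 1 + 13/19 = 32/19
3 + 1/(32/19) = 3 + 19/32 = 115/32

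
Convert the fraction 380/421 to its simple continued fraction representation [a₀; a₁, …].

380 = 0·421 + 380, so a_0 = 0
421 = 1·380 + 41, so a_1 = 1
380 = 9·41 + 11, so a_2 = 9
41 = 3·11 + 8, so a_3 = 3
11 = 1·8 + 3, so a_4 = 1
8 = 2·3 + 2, so a_5 = 2
3 = 1·2 + 1, so a_6 = 1
2 = 2·1 + 0, so a_7 = 2

[0; 1, 9, 3, 1, 2, 1, 2]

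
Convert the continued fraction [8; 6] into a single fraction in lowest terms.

49/6

a_0 = 8: 8/1
a_1 = 6: 49/6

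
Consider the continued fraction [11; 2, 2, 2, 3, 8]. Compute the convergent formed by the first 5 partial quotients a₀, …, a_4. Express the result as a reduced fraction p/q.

Use the convergent recurrence hₖ = aₖ·hₖ₋₁ + hₖ₋₂ (and likewise for the denominators kₖ):
a_0 = 11: 11/1
a_1 = 2: 23/2
a_2 = 2: 57/5
a_3 = 2: 137/12
a_4 = 3: 468/41

468/41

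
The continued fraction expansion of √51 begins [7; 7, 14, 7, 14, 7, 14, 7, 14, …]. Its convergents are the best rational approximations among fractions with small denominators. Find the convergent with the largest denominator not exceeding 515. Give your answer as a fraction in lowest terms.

a_0 = 7: 7/1  (≤ bound)
a_1 = 7: 50/7  (≤ bound)
a_2 = 14: 707/99  (≤ bound)
a_3 = 7: 4999/700  (> 515, stop)

707/99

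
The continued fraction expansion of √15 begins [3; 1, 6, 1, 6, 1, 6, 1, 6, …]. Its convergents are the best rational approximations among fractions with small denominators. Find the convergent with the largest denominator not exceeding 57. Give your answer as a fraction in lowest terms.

213/55

List convergents until the denominator exceeds the bound:
a_0 = 3: 3/1  (≤ bound)
a_1 = 1: 4/1  (≤ bound)
a_2 = 6: 27/7  (≤ bound)
a_3 = 1: 31/8  (≤ bound)
a_4 = 6: 213/55  (≤ bound)
a_5 = 1: 244/63  (> 57, stop)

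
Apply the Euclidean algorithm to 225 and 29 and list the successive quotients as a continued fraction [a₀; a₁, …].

[7; 1, 3, 7]

225 = 7·29 + 22, so a_0 = 7
29 = 1·22 + 7, so a_1 = 1
22 = 3·7 + 1, so a_2 = 3
7 = 7·1 + 0, so a_3 = 7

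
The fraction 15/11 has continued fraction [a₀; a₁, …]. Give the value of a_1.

⌊15/11⌋ = 1, remainder 4
⌊11/4⌋ = 2, remainder 3

2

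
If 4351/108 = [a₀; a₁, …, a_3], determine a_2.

Run the Euclidean algorithm, recording each quotient:
4351 = 40·108 + 31, so a_0 = 40
108 = 3·31 + 15, so a_1 = 3
31 = 2·15 + 1, so a_2 = 2

2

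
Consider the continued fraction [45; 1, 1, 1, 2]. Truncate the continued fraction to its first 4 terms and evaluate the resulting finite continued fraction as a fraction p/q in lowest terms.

Use the convergent recurrence hₖ = aₖ·hₖ₋₁ + hₖ₋₂ (and likewise for the denominators kₖ):
a_0 = 45: 45/1
a_1 = 1: 46/1
a_2 = 1: 91/2
a_3 = 1: 137/3

137/3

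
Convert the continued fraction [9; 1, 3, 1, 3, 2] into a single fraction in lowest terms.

Start with 2.
3 + 1/(2/1) = 3 + 1/2 = 7/2
1 + 1/(7/2) = 1 + 2/7 = 9/7
3 + 1/(9/7) = 3 + 7/9 = 34/9
1 + 1/(34/9) = 1 + 9/34 = 43/34
9 + 1/(43/34) = 9 + 34/43 = 421/43

421/43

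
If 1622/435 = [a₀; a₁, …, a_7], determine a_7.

1622 = 3·435 + 317, so a_0 = 3
435 = 1·317 + 118, so a_1 = 1
317 = 2·118 + 81, so a_2 = 2
118 = 1·81 + 37, so a_3 = 1
81 = 2·37 + 7, so a_4 = 2
37 = 5·7 + 2, so a_5 = 5
7 = 3·2 + 1, so a_6 = 3
2 = 2·1 + 0, so a_7 = 2

2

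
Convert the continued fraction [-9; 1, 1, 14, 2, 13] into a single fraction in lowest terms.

-6863/809

Start with 13.
2 + 1/(13/1) = 2 + 1/13 = 27/13
14 + 1/(27/13) = 14 + 13/27 = 391/27
1 + 1/(391/27) = 1 + 27/391 = 418/391
1 + 1/(418/391) = 1 + 391/418 = 809/418
-9 + 1/(809/418) = -9 + 418/809 = -6863/809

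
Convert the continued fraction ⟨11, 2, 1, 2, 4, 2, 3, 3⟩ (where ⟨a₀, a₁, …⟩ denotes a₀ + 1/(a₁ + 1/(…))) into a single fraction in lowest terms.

10064/885

a_0 = 11: 11/1
a_1 = 2: 23/2
a_2 = 1: 34/3
a_3 = 2: 91/8
a_4 = 4: 398/35
a_5 = 2: 887/78
a_6 = 3: 3059/269
a_7 = 3: 10064/885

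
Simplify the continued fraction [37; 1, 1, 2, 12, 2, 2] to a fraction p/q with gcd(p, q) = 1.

Work from the innermost term outward:
Start with 2.
2 + 1/(2/1) = 2 + 1/2 = 5/2
12 + 1/(5/2) = 12 + 2/5 = 62/5
2 + 1/(62/5) = 2 + 5/62 = 129/62
1 + 1/(129/62) = 1 + 62/129 = 191/129
1 + 1/(191/129) = 1 + 129/191 = 320/191
37 + 1/(320/191) = 37 + 191/320 = 12031/320

12031/320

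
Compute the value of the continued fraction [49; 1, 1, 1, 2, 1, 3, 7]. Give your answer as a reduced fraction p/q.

14791/298

a_0 = 49: 49/1
a_1 = 1: 50/1
a_2 = 1: 99/2
a_3 = 1: 149/3
a_4 = 2: 397/8
a_5 = 1: 546/11
a_6 = 3: 2035/41
a_7 = 7: 14791/298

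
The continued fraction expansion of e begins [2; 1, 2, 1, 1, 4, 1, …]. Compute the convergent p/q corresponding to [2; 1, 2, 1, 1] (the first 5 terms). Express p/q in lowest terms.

19/7

a_0 = 2: 2/1
a_1 = 1: 3/1
a_2 = 2: 8/3
a_3 = 1: 11/4
a_4 = 1: 19/7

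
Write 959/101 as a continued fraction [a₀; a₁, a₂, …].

959 ÷ 101 → quotient 9, remainder 50
101 ÷ 50 → quotient 2, remainder 1
50 ÷ 1 → quotient 50, remainder 0

[9; 2, 50]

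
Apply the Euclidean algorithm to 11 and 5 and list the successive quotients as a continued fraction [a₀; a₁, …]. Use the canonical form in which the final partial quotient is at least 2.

⌊11/5⌋ = 2, remainder 1
⌊5/1⌋ = 5, remainder 0

[2; 5]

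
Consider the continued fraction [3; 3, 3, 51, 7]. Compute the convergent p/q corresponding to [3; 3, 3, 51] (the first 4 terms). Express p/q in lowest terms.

1693/513

Collapse the nested fraction from the inside out:
Start with 51.
3 + 1/(51/1) = 3 + 1/51 = 154/51
3 + 1/(154/51) = 3 + 51/154 = 513/154
3 + 1/(513/154) = 3 + 154/513 = 1693/513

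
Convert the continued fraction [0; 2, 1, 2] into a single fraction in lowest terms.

3/8

Start with 2.
1 + 1/(2/1) = 1 + 1/2 = 3/2
2 + 1/(3/2) = 2 + 2/3 = 8/3
0 + 1/(8/3) = 0 + 3/8 = 3/8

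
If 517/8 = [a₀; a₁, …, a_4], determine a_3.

Apply division with remainder until the remainder is 0:
⌊517/8⌋ = 64, remainder 5
⌊8/5⌋ = 1, remainder 3
⌊5/3⌋ = 1, remainder 2
⌊3/2⌋ = 1, remainder 1

1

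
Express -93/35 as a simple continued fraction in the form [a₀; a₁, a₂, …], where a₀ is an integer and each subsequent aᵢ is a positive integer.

[-3; 2, 1, 11]

-93 = -3·35 + 12, so a_0 = -3
35 = 2·12 + 11, so a_1 = 2
12 = 1·11 + 1, so a_2 = 1
11 = 11·1 + 0, so a_3 = 11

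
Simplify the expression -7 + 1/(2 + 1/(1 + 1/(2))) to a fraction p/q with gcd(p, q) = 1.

Use the convergent recurrence hₖ = aₖ·hₖ₋₁ + hₖ₋₂ (and likewise for the denominators kₖ):
a_0 = -7: -7/1
a_1 = 2: -13/2
a_2 = 1: -20/3
a_3 = 2: -53/8

-53/8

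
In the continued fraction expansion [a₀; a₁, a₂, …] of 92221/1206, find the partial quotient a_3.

Run the Euclidean algorithm, recording each quotient:
92221 ÷ 1206 → quotient 76, remainder 565
1206 ÷ 565 → quotient 2, remainder 76
565 ÷ 76 → quotient 7, remainder 33
76 ÷ 33 → quotient 2, remainder 10

2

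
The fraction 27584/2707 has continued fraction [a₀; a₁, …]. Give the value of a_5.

34

27584 ÷ 2707 → quotient 10, remainder 514
2707 ÷ 514 → quotient 5, remainder 137
514 ÷ 137 → quotient 3, remainder 103
137 ÷ 103 → quotient 1, remainder 34
103 ÷ 34 → quotient 3, remainder 1
34 ÷ 1 → quotient 34, remainder 0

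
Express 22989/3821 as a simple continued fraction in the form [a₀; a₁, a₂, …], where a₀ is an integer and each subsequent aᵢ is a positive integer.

[6; 60, 1, 1, 1, 6, 3]

22989 ÷ 3821 → quotient 6, remainder 63
3821 ÷ 63 → quotient 60, remainder 41
63 ÷ 41 → quotient 1, remainder 22
41 ÷ 22 → quotient 1, remainder 19
22 ÷ 19 → quotient 1, remainder 3
19 ÷ 3 → quotient 6, remainder 1
3 ÷ 1 → quotient 3, remainder 0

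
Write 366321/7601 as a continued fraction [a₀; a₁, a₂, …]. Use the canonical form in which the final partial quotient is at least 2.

Apply division with remainder until the remainder is 0:
366321 ÷ 7601 → quotient 48, remainder 1473
7601 ÷ 1473 → quotient 5, remainder 236
1473 ÷ 236 → quotient 6, remainder 57
236 ÷ 57 → quotient 4, remainder 8
57 ÷ 8 → quotient 7, remainder 1
8 ÷ 1 → quotient 8, remainder 0

[48; 5, 6, 4, 7, 8]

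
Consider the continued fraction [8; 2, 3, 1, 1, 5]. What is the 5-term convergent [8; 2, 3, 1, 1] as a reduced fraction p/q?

135/16

a_0 = 8: 8/1
a_1 = 2: 17/2
a_2 = 3: 59/7
a_3 = 1: 76/9
a_4 = 1: 135/16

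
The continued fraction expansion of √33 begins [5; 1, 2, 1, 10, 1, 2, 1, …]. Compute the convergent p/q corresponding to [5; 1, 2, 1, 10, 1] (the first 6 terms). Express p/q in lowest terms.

270/47

Build up convergents one term at a time:
a_0 = 5: 5/1
a_1 = 1: 6/1
a_2 = 2: 17/3
a_3 = 1: 23/4
a_4 = 10: 247/43
a_5 = 1: 270/47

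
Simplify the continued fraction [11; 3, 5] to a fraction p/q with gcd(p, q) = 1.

a_0 = 11: 11/1
a_1 = 3: 34/3
a_2 = 5: 181/16

181/16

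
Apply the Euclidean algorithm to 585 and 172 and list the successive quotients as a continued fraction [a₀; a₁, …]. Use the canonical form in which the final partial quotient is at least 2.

[3; 2, 2, 34]

585 = 3·172 + 69, so a_0 = 3
172 = 2·69 + 34, so a_1 = 2
69 = 2·34 + 1, so a_2 = 2
34 = 34·1 + 0, so a_3 = 34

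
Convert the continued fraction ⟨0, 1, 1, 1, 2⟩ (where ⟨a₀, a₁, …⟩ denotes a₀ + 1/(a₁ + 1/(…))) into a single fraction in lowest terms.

5/8

Start with 2.
1 + 1/(2/1) = 1 + 1/2 = 3/2
1 + 1/(3/2) = 1 + 2/3 = 5/3
1 + 1/(5/3) = 1 + 3/5 = 8/5
0 + 1/(8/5) = 0 + 5/8 = 5/8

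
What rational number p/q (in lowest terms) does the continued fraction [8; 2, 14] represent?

a_0 = 8: 8/1
a_1 = 2: 17/2
a_2 = 14: 246/29

246/29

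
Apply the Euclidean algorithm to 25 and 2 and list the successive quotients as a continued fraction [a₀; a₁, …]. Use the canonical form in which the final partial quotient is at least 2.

Apply division with remainder until the remainder is 0:
25 ÷ 2 → quotient 12, remainder 1
2 ÷ 1 → quotient 2, remainder 0

[12; 2]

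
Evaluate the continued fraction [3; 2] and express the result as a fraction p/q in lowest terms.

7/2

Start with 2.
3 + 1/(2/1) = 3 + 1/2 = 7/2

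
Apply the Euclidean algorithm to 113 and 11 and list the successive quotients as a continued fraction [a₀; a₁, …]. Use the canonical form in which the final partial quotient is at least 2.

113 ÷ 11 → quotient 10, remainder 3
11 ÷ 3 → quotient 3, remainder 2
3 ÷ 2 → quotient 1, remainder 1
2 ÷ 1 → quotient 2, remainder 0

[10; 3, 1, 2]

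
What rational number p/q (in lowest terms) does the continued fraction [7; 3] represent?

Start with 3.
7 + 1/(3/1) = 7 + 1/3 = 22/3

22/3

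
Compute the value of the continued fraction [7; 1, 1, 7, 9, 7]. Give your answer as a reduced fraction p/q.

Start with 7.
9 + 1/(7/1) = 9 + 1/7 = 64/7
7 + 1/(64/7) = 7 + 7/64 = 455/64
1 + 1/(455/64) = 1 + 64/455 = 519/455
1 + 1/(519/455) = 1 + 455/519 = 974/519
7 + 1/(974/519) = 7 + 519/974 = 7337/974

7337/974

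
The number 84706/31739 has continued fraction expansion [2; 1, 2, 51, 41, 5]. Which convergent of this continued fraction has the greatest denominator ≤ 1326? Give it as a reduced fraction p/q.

411/154

a_0 = 2: 2/1  (≤ bound)
a_1 = 1: 3/1  (≤ bound)
a_2 = 2: 8/3  (≤ bound)
a_3 = 51: 411/154  (≤ bound)
a_4 = 41: 16859/6317  (> 1326, stop)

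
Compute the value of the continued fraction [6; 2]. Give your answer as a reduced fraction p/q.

Start with 2.
6 + 1/(2/1) = 6 + 1/2 = 13/2

13/2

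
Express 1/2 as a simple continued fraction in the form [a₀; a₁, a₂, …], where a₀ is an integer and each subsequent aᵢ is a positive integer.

[0; 2]

⌊1/2⌋ = 0, remainder 1
⌊2/1⌋ = 2, remainder 0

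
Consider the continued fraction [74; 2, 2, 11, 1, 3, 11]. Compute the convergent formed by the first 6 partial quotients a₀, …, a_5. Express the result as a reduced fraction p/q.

18080/243

Build up convergents one term at a time:
a_0 = 74: 74/1
a_1 = 2: 149/2
a_2 = 2: 372/5
a_3 = 11: 4241/57
a_4 = 1: 4613/62
a_5 = 3: 18080/243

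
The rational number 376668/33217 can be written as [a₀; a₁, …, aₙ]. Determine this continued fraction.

[11; 2, 1, 17, 48, 6, 2]

Run the Euclidean algorithm, recording each quotient:
⌊376668/33217⌋ = 11, remainder 11281
⌊33217/11281⌋ = 2, remainder 10655
⌊11281/10655⌋ = 1, remainder 626
⌊10655/626⌋ = 17, remainder 13
⌊626/13⌋ = 48, remainder 2
⌊13/2⌋ = 6, remainder 1
⌊2/1⌋ = 2, remainder 0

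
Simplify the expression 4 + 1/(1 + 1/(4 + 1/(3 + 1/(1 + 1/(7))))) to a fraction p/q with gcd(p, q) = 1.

784/163

Collapse the nested fraction from the inside out:
Start with 7.
1 + 1/(7/1) = 1 + 1/7 = 8/7
3 + 1/(8/7) = 3 + 7/8 = 31/8
4 + 1/(31/8) = 4 + 8/31 = 132/31
1 + 1/(132/31) = 1 + 31/132 = 163/132
4 + 1/(163/132) = 4 + 132/163 = 784/163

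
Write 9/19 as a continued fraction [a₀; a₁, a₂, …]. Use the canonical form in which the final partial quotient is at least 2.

⌊9/19⌋ = 0, remainder 9
⌊19/9⌋ = 2, remainder 1
⌊9/1⌋ = 9, remainder 0

[0; 2, 9]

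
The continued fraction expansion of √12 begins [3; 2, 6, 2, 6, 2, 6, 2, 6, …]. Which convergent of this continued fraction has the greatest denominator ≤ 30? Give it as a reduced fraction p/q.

List convergents until the denominator exceeds the bound:
a_0 = 3: 3/1  (≤ bound)
a_1 = 2: 7/2  (≤ bound)
a_2 = 6: 45/13  (≤ bound)
a_3 = 2: 97/28  (≤ bound)
a_4 = 6: 627/181  (> 30, stop)

97/28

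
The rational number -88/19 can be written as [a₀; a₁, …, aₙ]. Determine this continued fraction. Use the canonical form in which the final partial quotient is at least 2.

⌊-88/19⌋ = -5, remainder 7
⌊19/7⌋ = 2, remainder 5
⌊7/5⌋ = 1, remainder 2
⌊5/2⌋ = 2, remainder 1
⌊2/1⌋ = 2, remainder 0

[-5; 2, 1, 2, 2]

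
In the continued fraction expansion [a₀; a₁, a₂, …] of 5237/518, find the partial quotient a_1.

9

Run the Euclidean algorithm, recording each quotient:
⌊5237/518⌋ = 10, remainder 57
⌊518/57⌋ = 9, remainder 5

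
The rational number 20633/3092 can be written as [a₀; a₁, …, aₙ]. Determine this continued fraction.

[6; 1, 2, 17, 7, 2, 1, 2]

⌊20633/3092⌋ = 6, remainder 2081
⌊3092/2081⌋ = 1, remainder 1011
⌊2081/1011⌋ = 2, remainder 59
⌊1011/59⌋ = 17, remainder 8
⌊59/8⌋ = 7, remainder 3
⌊8/3⌋ = 2, remainder 2
⌊3/2⌋ = 1, remainder 1
⌊2/1⌋ = 2, remainder 0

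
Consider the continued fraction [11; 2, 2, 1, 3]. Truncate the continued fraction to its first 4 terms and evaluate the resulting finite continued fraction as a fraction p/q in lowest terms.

80/7

Use the convergent recurrence hₖ = aₖ·hₖ₋₁ + hₖ₋₂ (and likewise for the denominators kₖ):
a_0 = 11: 11/1
a_1 = 2: 23/2
a_2 = 2: 57/5
a_3 = 1: 80/7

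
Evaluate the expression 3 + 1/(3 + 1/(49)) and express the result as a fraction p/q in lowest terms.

Start with 49.
3 + 1/(49/1) = 3 + 1/49 = 148/49
3 + 1/(148/49) = 3 + 49/148 = 493/148

493/148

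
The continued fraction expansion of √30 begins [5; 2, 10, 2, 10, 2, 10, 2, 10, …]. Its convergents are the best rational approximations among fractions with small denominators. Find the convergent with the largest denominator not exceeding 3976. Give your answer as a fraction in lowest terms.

List convergents until the denominator exceeds the bound:
a_0 = 5: 5/1  (≤ bound)
a_1 = 2: 11/2  (≤ bound)
a_2 = 10: 115/21  (≤ bound)
a_3 = 2: 241/44  (≤ bound)
a_4 = 10: 2525/461  (≤ bound)
a_5 = 2: 5291/966  (≤ bound)
a_6 = 10: 55435/10121  (> 3976, stop)

5291/966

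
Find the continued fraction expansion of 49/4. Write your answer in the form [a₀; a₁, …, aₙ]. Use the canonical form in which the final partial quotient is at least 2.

[12; 4]

Apply division with remainder until the remainder is 0:
49 ÷ 4 → quotient 12, remainder 1
4 ÷ 1 → quotient 4, remainder 0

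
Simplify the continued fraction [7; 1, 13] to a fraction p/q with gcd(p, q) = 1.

111/14

Build up convergents one term at a time:
a_0 = 7: 7/1
a_1 = 1: 8/1
a_2 = 13: 111/14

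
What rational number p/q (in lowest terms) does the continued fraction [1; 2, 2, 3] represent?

Start with 3.
2 + 1/(3/1) = 2 + 1/3 = 7/3
2 + 1/(7/3) = 2 + 3/7 = 17/7
1 + 1/(17/7) = 1 + 7/17 = 24/17

24/17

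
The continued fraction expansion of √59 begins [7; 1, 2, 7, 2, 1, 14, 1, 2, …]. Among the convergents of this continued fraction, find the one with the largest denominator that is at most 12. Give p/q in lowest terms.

23/3

a_0 = 7: 7/1  (≤ bound)
a_1 = 1: 8/1  (≤ bound)
a_2 = 2: 23/3  (≤ bound)
a_3 = 7: 169/22  (> 12, stop)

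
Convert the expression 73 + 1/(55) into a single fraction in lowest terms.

4016/55

Start with 55.
73 + 1/(55/1) = 73 + 1/55 = 4016/55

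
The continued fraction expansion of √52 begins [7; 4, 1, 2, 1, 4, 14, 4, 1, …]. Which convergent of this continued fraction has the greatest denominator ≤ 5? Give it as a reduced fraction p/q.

36/5

a_0 = 7: 7/1  (≤ bound)
a_1 = 4: 29/4  (≤ bound)
a_2 = 1: 36/5  (≤ bound)
a_3 = 2: 101/14  (> 5, stop)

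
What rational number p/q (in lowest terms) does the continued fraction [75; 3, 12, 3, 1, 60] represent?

a_0 = 75: 75/1
a_1 = 3: 226/3
a_2 = 12: 2787/37
a_3 = 3: 8587/114
a_4 = 1: 11374/151
a_5 = 60: 691027/9174

691027/9174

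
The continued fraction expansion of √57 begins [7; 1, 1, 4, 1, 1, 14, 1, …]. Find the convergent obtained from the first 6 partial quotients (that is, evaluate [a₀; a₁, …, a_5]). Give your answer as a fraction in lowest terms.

Work from the innermost term outward:
Start with 1.
1 + 1/(1/1) = 1 + 1/1 = 2/1
4 + 1/(2/1) = 4 + 1/2 = 9/2
1 + 1/(9/2) = 1 + 2/9 = 11/9
1 + 1/(11/9) = 1 + 9/11 = 20/11
7 + 1/(20/11) = 7 + 11/20 = 151/20

151/20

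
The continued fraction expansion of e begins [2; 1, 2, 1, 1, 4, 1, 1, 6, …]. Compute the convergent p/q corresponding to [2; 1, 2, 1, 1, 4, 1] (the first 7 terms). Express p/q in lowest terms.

Start with 1.
4 + 1/(1/1) = 4 + 1/1 = 5/1
1 + 1/(5/1) = 1 + 1/5 = 6/5
1 + 1/(6/5) = 1 + 5/6 = 11/6
2 + 1/(11/6) = 2 + 6/11 = 28/11
1 + 1/(28/11) = 1 + 11/28 = 39/28
2 + 1/(39/28) = 2 + 28/39 = 106/39

106/39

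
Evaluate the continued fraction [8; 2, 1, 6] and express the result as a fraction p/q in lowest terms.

167/20

Start with 6.
1 + 1/(6/1) = 1 + 1/6 = 7/6
2 + 1/(7/6) = 2 + 6/7 = 20/7
8 + 1/(20/7) = 8 + 7/20 = 167/20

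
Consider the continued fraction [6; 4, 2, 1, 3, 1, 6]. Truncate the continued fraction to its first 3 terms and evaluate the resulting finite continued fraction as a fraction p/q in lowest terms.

a_0 = 6: 6/1
a_1 = 4: 25/4
a_2 = 2: 56/9

56/9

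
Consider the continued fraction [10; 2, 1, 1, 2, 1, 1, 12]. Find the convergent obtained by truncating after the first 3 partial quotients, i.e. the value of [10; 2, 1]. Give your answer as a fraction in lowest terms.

31/3

Compute successive convergents:
a_0 = 10: 10/1
a_1 = 2: 21/2
a_2 = 1: 31/3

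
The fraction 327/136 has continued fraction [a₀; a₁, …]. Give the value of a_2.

Run the Euclidean algorithm, recording each quotient:
327 ÷ 136 → quotient 2, remainder 55
136 ÷ 55 → quotient 2, remainder 26
55 ÷ 26 → quotient 2, remainder 3

2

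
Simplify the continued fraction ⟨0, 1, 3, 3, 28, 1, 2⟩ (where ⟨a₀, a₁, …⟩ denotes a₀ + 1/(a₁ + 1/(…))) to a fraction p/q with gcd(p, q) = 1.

869/1130

Start with 2.
1 + 1/(2/1) = 1 + 1/2 = 3/2
28 + 1/(3/2) = 28 + 2/3 = 86/3
3 + 1/(86/3) = 3 + 3/86 = 261/86
3 + 1/(261/86) = 3 + 86/261 = 869/261
1 + 1/(869/261) = 1 + 261/869 = 1130/869
0 + 1/(1130/869) = 0 + 869/1130 = 869/1130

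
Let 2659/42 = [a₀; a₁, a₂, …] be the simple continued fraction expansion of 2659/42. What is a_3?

⌊2659/42⌋ = 63, remainder 13
⌊42/13⌋ = 3, remainder 3
⌊13/3⌋ = 4, remainder 1
⌊3/1⌋ = 3, remainder 0

3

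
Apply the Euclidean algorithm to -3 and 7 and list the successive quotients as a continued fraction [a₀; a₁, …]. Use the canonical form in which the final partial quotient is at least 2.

[-1; 1, 1, 3]

-3 = -1·7 + 4, so a_0 = -1
7 = 1·4 + 3, so a_1 = 1
4 = 1·3 + 1, so a_2 = 1
3 = 3·1 + 0, so a_3 = 3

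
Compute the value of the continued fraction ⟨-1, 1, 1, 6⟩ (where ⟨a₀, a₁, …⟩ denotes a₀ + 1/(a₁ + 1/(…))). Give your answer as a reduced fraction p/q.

Starting at the tail and folding back:
Start with 6.
1 + 1/(6/1) = 1 + 1/6 = 7/6
1 + 1/(7/6) = 1 + 6/7 = 13/7
-1 + 1/(13/7) = -1 + 7/13 = -6/13

-6/13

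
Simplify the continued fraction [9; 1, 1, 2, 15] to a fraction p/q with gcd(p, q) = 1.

a_0 = 9: 9/1
a_1 = 1: 10/1
a_2 = 1: 19/2
a_3 = 2: 48/5
a_4 = 15: 739/77

739/77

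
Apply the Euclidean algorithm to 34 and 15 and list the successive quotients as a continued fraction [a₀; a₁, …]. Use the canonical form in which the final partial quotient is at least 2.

34 ÷ 15 → quotient 2, remainder 4
15 ÷ 4 → quotient 3, remainder 3
4 ÷ 3 → quotient 1, remainder 1
3 ÷ 1 → quotient 3, remainder 0

[2; 3, 1, 3]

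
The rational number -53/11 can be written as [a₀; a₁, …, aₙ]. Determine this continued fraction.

[-5; 5, 2]

⌊-53/11⌋ = -5, remainder 2
⌊11/2⌋ = 5, remainder 1
⌊2/1⌋ = 2, remainder 0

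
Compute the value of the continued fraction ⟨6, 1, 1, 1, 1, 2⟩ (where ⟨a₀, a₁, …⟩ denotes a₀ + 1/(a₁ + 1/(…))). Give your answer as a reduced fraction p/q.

Build up convergents one term at a time:
a_0 = 6: 6/1
a_1 = 1: 7/1
a_2 = 1: 13/2
a_3 = 1: 20/3
a_4 = 1: 33/5
a_5 = 2: 86/13

86/13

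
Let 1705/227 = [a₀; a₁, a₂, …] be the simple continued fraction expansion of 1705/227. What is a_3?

⌊1705/227⌋ = 7, remainder 116
⌊227/116⌋ = 1, remainder 111
⌊116/111⌋ = 1, remainder 5
⌊111/5⌋ = 22, remainder 1

22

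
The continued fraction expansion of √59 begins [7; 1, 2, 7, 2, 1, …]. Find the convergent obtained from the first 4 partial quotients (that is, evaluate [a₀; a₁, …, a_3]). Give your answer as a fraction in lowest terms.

Compute successive convergents:
a_0 = 7: 7/1
a_1 = 1: 8/1
a_2 = 2: 23/3
a_3 = 7: 169/22

169/22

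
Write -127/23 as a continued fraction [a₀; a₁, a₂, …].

[-6; 2, 11]

⌊-127/23⌋ = -6, remainder 11
⌊23/11⌋ = 2, remainder 1
⌊11/1⌋ = 11, remainder 0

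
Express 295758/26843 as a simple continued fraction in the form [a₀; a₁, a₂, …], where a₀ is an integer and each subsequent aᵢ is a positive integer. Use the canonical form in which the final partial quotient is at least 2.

[11; 55, 2, 1, 7, 1, 5, 3]

Repeatedly divide and take the remainder:
295758 ÷ 26843 → quotient 11, remainder 485
26843 ÷ 485 → quotient 55, remainder 168
485 ÷ 168 → quotient 2, remainder 149
168 ÷ 149 → quotient 1, remainder 19
149 ÷ 19 → quotient 7, remainder 16
19 ÷ 16 → quotient 1, remainder 3
16 ÷ 3 → quotient 5, remainder 1
3 ÷ 1 → quotient 3, remainder 0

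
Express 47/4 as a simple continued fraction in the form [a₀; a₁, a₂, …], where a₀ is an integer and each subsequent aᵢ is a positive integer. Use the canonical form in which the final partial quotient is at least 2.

Repeatedly divide and take the remainder:
⌊47/4⌋ = 11, remainder 3
⌊4/3⌋ = 1, remainder 1
⌊3/1⌋ = 3, remainder 0

[11; 1, 3]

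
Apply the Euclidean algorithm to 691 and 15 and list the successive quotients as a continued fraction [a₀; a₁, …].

691 = 46·15 + 1, so a_0 = 46
15 = 15·1 + 0, so a_1 = 15

[46; 15]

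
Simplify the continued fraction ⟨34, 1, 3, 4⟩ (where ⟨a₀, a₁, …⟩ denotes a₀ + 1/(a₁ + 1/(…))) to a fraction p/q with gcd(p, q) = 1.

591/17

Use the convergent recurrence hₖ = aₖ·hₖ₋₁ + hₖ₋₂ (and likewise for the denominators kₖ):
a_0 = 34: 34/1
a_1 = 1: 35/1
a_2 = 3: 139/4
a_3 = 4: 591/17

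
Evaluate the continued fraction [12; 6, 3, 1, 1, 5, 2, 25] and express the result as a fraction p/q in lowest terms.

165304/13595

Start with 25.
2 + 1/(25/1) = 2 + 1/25 = 51/25
5 + 1/(51/25) = 5 + 25/51 = 280/51
1 + 1/(280/51) = 1 + 51/280 = 331/280
1 + 1/(331/280) = 1 + 280/331 = 611/331
3 + 1/(611/331) = 3 + 331/611 = 2164/611
6 + 1/(2164/611) = 6 + 611/2164 = 13595/2164
12 + 1/(13595/2164) = 12 + 2164/13595 = 165304/13595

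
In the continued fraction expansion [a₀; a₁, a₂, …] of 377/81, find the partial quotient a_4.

Run the Euclidean algorithm, recording each quotient:
377 = 4·81 + 53, so a_0 = 4
81 = 1·53 + 28, so a_1 = 1
53 = 1·28 + 25, so a_2 = 1
28 = 1·25 + 3, so a_3 = 1
25 = 8·3 + 1, so a_4 = 8

8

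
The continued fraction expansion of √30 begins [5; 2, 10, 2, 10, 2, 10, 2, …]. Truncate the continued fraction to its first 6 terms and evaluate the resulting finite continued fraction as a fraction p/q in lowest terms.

5291/966

Use the convergent recurrence hₖ = aₖ·hₖ₋₁ + hₖ₋₂ (and likewise for the denominators kₖ):
a_0 = 5: 5/1
a_1 = 2: 11/2
a_2 = 10: 115/21
a_3 = 2: 241/44
a_4 = 10: 2525/461
a_5 = 2: 5291/966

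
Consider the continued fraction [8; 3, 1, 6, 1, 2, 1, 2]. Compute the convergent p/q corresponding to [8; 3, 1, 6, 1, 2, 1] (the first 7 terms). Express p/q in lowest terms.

Use the convergent recurrence hₖ = aₖ·hₖ₋₁ + hₖ₋₂ (and likewise for the denominators kₖ):
a_0 = 8: 8/1
a_1 = 3: 25/3
a_2 = 1: 33/4
a_3 = 6: 223/27
a_4 = 1: 256/31
a_5 = 2: 735/89
a_6 = 1: 991/120

991/120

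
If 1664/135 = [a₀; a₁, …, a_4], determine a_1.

3

⌊1664/135⌋ = 12, remainder 44
⌊135/44⌋ = 3, remainder 3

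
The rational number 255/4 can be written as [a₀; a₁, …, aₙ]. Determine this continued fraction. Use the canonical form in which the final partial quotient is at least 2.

[63; 1, 3]

255 ÷ 4 → quotient 63, remainder 3
4 ÷ 3 → quotient 1, remainder 1
3 ÷ 1 → quotient 3, remainder 0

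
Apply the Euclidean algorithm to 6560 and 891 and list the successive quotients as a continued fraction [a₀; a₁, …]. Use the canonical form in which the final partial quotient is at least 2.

Apply division with remainder until the remainder is 0:
6560 ÷ 891 → quotient 7, remainder 323
891 ÷ 323 → quotient 2, remainder 245
323 ÷ 245 → quotient 1, remainder 78
245 ÷ 78 → quotient 3, remainder 11
78 ÷ 11 → quotient 7, remainder 1
11 ÷ 1 → quotient 11, remainder 0

[7; 2, 1, 3, 7, 11]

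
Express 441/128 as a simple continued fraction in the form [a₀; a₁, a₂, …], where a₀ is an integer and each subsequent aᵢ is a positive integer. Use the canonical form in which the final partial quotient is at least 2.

Run the Euclidean algorithm, recording each quotient:
⌊441/128⌋ = 3, remainder 57
⌊128/57⌋ = 2, remainder 14
⌊57/14⌋ = 4, remainder 1
⌊14/1⌋ = 14, remainder 0

[3; 2, 4, 14]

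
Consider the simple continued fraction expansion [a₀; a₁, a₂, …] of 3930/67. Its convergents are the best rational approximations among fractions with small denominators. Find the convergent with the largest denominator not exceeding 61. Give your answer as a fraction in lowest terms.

1877/32

a_0 = 58: 58/1  (≤ bound)
a_1 = 1: 59/1  (≤ bound)
a_2 = 1: 117/2  (≤ bound)
a_3 = 1: 176/3  (≤ bound)
a_4 = 10: 1877/32  (≤ bound)
a_5 = 2: 3930/67  (> 61, stop)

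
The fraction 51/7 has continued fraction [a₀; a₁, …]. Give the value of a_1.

Run the Euclidean algorithm, recording each quotient:
51 = 7·7 + 2, so a_0 = 7
7 = 3·2 + 1, so a_1 = 3

3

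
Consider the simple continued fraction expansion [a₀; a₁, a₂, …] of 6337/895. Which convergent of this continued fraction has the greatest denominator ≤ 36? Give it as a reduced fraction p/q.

List convergents until the denominator exceeds the bound:
a_0 = 7: 7/1  (≤ bound)
a_1 = 12: 85/12  (≤ bound)
a_2 = 2: 177/25  (≤ bound)
a_3 = 3: 616/87  (> 36, stop)

177/25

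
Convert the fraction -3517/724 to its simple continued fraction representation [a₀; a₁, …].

[-5; 7, 34, 3]

-3517 = -5·724 + 103, so a_0 = -5
724 = 7·103 + 3, so a_1 = 7
103 = 34·3 + 1, so a_2 = 34
3 = 3·1 + 0, so a_3 = 3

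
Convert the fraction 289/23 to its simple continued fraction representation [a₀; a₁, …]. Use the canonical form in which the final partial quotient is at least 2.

⌊289/23⌋ = 12, remainder 13
⌊23/13⌋ = 1, remainder 10
⌊13/10⌋ = 1, remainder 3
⌊10/3⌋ = 3, remainder 1
⌊3/1⌋ = 3, remainder 0

[12; 1, 1, 3, 3]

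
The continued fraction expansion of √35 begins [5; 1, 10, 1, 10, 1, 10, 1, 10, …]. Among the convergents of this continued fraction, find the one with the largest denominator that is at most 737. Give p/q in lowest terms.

a_0 = 5: 5/1  (≤ bound)
a_1 = 1: 6/1  (≤ bound)
a_2 = 10: 65/11  (≤ bound)
a_3 = 1: 71/12  (≤ bound)
a_4 = 10: 775/131  (≤ bound)
a_5 = 1: 846/143  (≤ bound)
a_6 = 10: 9235/1561  (> 737, stop)

846/143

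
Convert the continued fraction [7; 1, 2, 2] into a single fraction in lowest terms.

Use the convergent recurrence hₖ = aₖ·hₖ₋₁ + hₖ₋₂ (and likewise for the denominators kₖ):
a_0 = 7: 7/1
a_1 = 1: 8/1
a_2 = 2: 23/3
a_3 = 2: 54/7

54/7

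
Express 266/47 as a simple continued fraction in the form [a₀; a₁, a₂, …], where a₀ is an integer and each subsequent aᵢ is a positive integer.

[5; 1, 1, 1, 15]

266 = 5·47 + 31, so a_0 = 5
47 = 1·31 + 16, so a_1 = 1
31 = 1·16 + 15, so a_2 = 1
16 = 1·15 + 1, so a_3 = 1
15 = 15·1 + 0, so a_4 = 15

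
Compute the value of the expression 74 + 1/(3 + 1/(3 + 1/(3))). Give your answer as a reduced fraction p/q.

2452/33

a_0 = 74: 74/1
a_1 = 3: 223/3
a_2 = 3: 743/10
a_3 = 3: 2452/33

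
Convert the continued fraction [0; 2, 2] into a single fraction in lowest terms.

Compute successive convergents:
a_0 = 0: 0/1
a_1 = 2: 1/2
a_2 = 2: 2/5

2/5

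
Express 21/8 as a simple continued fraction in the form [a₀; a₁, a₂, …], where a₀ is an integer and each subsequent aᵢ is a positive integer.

21 ÷ 8 → quotient 2, remainder 5
8 ÷ 5 → quotient 1, remainder 3
5 ÷ 3 → quotient 1, remainder 2
3 ÷ 2 → quotient 1, remainder 1
2 ÷ 1 → quotient 2, remainder 0

[2; 1, 1, 1, 2]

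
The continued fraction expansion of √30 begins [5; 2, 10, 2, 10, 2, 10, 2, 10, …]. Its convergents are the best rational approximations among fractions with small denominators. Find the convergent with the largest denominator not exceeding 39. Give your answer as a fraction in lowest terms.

115/21

List convergents until the denominator exceeds the bound:
a_0 = 5: 5/1  (≤ bound)
a_1 = 2: 11/2  (≤ bound)
a_2 = 10: 115/21  (≤ bound)
a_3 = 2: 241/44  (> 39, stop)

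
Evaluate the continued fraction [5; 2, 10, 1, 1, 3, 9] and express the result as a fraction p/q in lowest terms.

7882/1439

Build up convergents one term at a time:
a_0 = 5: 5/1
a_1 = 2: 11/2
a_2 = 10: 115/21
a_3 = 1: 126/23
a_4 = 1: 241/44
a_5 = 3: 849/155
a_6 = 9: 7882/1439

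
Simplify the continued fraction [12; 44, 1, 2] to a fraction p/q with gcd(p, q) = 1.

Build up convergents one term at a time:
a_0 = 12: 12/1
a_1 = 44: 529/44
a_2 = 1: 541/45
a_3 = 2: 1611/134

1611/134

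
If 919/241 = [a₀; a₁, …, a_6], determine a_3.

Repeatedly divide and take the remainder:
⌊919/241⌋ = 3, remainder 196
⌊241/196⌋ = 1, remainder 45
⌊196/45⌋ = 4, remainder 16
⌊45/16⌋ = 2, remainder 13

2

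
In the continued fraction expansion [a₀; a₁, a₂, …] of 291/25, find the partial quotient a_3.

1

291 ÷ 25 → quotient 11, remainder 16
25 ÷ 16 → quotient 1, remainder 9
16 ÷ 9 → quotient 1, remainder 7
9 ÷ 7 → quotient 1, remainder 2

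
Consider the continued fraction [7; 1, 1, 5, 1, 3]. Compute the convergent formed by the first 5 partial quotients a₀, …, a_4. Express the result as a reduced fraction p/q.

98/13

Collapse the nested fraction from the inside out:
Start with 1.
5 + 1/(1/1) = 5 + 1/1 = 6/1
1 + 1/(6/1) = 1 + 1/6 = 7/6
1 + 1/(7/6) = 1 + 6/7 = 13/7
7 + 1/(13/7) = 7 + 7/13 = 98/13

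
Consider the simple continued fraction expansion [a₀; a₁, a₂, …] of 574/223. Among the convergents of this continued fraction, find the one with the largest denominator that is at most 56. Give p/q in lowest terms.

139/54

List convergents until the denominator exceeds the bound:
a_0 = 2: 2/1  (≤ bound)
a_1 = 1: 3/1  (≤ bound)
a_2 = 1: 5/2  (≤ bound)
a_3 = 2: 13/5  (≤ bound)
a_4 = 1: 18/7  (≤ bound)
a_5 = 7: 139/54  (≤ bound)
a_6 = 4: 574/223  (> 56, stop)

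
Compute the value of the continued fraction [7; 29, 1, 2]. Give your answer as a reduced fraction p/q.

a_0 = 7: 7/1
a_1 = 29: 204/29
a_2 = 1: 211/30
a_3 = 2: 626/89

626/89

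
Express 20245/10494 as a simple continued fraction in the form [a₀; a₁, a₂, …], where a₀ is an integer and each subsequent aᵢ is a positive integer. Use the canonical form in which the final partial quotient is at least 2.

[1; 1, 13, 8, 13, 7]

⌊20245/10494⌋ = 1, remainder 9751
⌊10494/9751⌋ = 1, remainder 743
⌊9751/743⌋ = 13, remainder 92
⌊743/92⌋ = 8, remainder 7
⌊92/7⌋ = 13, remainder 1
⌊7/1⌋ = 7, remainder 0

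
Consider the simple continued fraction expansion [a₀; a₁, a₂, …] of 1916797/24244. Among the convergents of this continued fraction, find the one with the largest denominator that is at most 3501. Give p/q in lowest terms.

List convergents until the denominator exceeds the bound:
a_0 = 79: 79/1  (≤ bound)
a_1 = 15: 1186/15  (≤ bound)
a_2 = 1: 1265/16  (≤ bound)
a_3 = 15: 20161/255  (≤ bound)
a_4 = 1: 21426/271  (≤ bound)
a_5 = 1: 41587/526  (≤ bound)
a_6 = 7: 312535/3953  (> 3501, stop)

41587/526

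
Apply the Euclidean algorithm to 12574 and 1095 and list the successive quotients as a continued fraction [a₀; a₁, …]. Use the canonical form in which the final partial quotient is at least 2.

[11; 2, 14, 3, 2, 1, 3]

Repeatedly divide and take the remainder:
12574 ÷ 1095 → quotient 11, remainder 529
1095 ÷ 529 → quotient 2, remainder 37
529 ÷ 37 → quotient 14, remainder 11
37 ÷ 11 → quotient 3, remainder 4
11 ÷ 4 → quotient 2, remainder 3
4 ÷ 3 → quotient 1, remainder 1
3 ÷ 1 → quotient 3, remainder 0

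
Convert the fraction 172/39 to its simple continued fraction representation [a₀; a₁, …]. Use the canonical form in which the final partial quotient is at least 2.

Repeatedly divide and take the remainder:
172 ÷ 39 → quotient 4, remainder 16
39 ÷ 16 → quotient 2, remainder 7
16 ÷ 7 → quotient 2, remainder 2
7 ÷ 2 → quotient 3, remainder 1
2 ÷ 1 → quotient 2, remainder 0

[4; 2, 2, 3, 2]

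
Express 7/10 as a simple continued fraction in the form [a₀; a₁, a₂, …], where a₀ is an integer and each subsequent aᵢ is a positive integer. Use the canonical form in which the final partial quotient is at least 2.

7 ÷ 10 → quotient 0, remainder 7
10 ÷ 7 → quotient 1, remainder 3
7 ÷ 3 → quotient 2, remainder 1
3 ÷ 1 → quotient 3, remainder 0

[0; 1, 2, 3]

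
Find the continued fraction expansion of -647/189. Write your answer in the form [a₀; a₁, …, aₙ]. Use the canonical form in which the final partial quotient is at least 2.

[-4; 1, 1, 2, 1, 3, 7]

-647 ÷ 189 → quotient -4, remainder 109
189 ÷ 109 → quotient 1, remainder 80
109 ÷ 80 → quotient 1, remainder 29
80 ÷ 29 → quotient 2, remainder 22
29 ÷ 22 → quotient 1, remainder 7
22 ÷ 7 → quotient 3, remainder 1
7 ÷ 1 → quotient 7, remainder 0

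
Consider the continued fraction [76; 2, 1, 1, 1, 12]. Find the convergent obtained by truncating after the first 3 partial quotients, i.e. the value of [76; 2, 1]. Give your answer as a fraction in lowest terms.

229/3

a_0 = 76: 76/1
a_1 = 2: 153/2
a_2 = 1: 229/3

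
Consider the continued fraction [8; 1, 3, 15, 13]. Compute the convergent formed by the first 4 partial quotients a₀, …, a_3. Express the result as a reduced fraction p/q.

Collapse the nested fraction from the inside out:
Start with 15.
3 + 1/(15/1) = 3 + 1/15 = 46/15
1 + 1/(46/15) = 1 + 15/46 = 61/46
8 + 1/(61/46) = 8 + 46/61 = 534/61

534/61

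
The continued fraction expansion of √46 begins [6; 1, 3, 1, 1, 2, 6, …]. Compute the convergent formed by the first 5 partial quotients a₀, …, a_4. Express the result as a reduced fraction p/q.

Use the convergent recurrence hₖ = aₖ·hₖ₋₁ + hₖ₋₂ (and likewise for the denominators kₖ):
a_0 = 6: 6/1
a_1 = 1: 7/1
a_2 = 3: 27/4
a_3 = 1: 34/5
a_4 = 1: 61/9

61/9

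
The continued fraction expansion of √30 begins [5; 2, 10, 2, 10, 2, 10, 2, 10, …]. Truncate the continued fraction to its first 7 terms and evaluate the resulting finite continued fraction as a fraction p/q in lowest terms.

Collapse the nested fraction from the inside out:
Start with 10.
2 + 1/(10/1) = 2 + 1/10 = 21/10
10 + 1/(21/10) = 10 + 10/21 = 220/21
2 + 1/(220/21) = 2 + 21/220 = 461/220
10 + 1/(461/220) = 10 + 220/461 = 4830/461
2 + 1/(4830/461) = 2 + 461/4830 = 10121/4830
5 + 1/(10121/4830) = 5 + 4830/10121 = 55435/10121

55435/10121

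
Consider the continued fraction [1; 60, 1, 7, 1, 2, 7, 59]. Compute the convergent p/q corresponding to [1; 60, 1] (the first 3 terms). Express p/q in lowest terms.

Start with 1.
60 + 1/(1/1) = 60 + 1/1 = 61/1
1 + 1/(61/1) = 1 + 1/61 = 62/61

62/61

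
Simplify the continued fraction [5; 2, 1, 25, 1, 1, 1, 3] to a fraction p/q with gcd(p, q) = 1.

Start with 3.
1 + 1/(3/1) = 1 + 1/3 = 4/3
1 + 1/(4/3) = 1 + 3/4 = 7/4
1 + 1/(7/4) = 1 + 4/7 = 11/7
25 + 1/(11/7) = 25 + 7/11 = 282/11
1 + 1/(282/11) = 1 + 11/282 = 293/282
2 + 1/(293/282) = 2 + 282/293 = 868/293
5 + 1/(868/293) = 5 + 293/868 = 4633/868

4633/868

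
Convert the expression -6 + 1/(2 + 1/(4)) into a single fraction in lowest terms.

-50/9

a_0 = -6: -6/1
a_1 = 2: -11/2
a_2 = 4: -50/9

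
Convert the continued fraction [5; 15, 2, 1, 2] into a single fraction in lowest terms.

Build up convergents one term at a time:
a_0 = 5: 5/1
a_1 = 15: 76/15
a_2 = 2: 157/31
a_3 = 1: 233/46
a_4 = 2: 623/123

623/123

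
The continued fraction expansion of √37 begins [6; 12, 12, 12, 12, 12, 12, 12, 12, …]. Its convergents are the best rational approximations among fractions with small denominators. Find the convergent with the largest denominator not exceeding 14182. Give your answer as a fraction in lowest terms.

10657/1752

a_0 = 6: 6/1  (≤ bound)
a_1 = 12: 73/12  (≤ bound)
a_2 = 12: 882/145  (≤ bound)
a_3 = 12: 10657/1752  (≤ bound)
a_4 = 12: 128766/21169  (> 14182, stop)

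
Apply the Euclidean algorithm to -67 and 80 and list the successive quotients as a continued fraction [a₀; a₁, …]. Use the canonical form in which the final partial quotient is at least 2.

[-1; 6, 6, 2]

-67 = -1·80 + 13, so a_0 = -1
80 = 6·13 + 2, so a_1 = 6
13 = 6·2 + 1, so a_2 = 6
2 = 2·1 + 0, so a_3 = 2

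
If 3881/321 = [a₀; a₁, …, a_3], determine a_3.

2

Repeatedly divide and take the remainder:
3881 ÷ 321 → quotient 12, remainder 29
321 ÷ 29 → quotient 11, remainder 2
29 ÷ 2 → quotient 14, remainder 1
2 ÷ 1 → quotient 2, remainder 0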